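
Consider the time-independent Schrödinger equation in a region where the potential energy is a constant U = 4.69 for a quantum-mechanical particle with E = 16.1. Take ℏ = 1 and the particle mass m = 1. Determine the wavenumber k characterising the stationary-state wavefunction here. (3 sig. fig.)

With E > U the solution is oscillatory, ψ ∝ e^{±ikx} with k = √(2m(E − U))/ℏ.
k = √(2 × 1 × 11.41) = 4.777.

k = 4.78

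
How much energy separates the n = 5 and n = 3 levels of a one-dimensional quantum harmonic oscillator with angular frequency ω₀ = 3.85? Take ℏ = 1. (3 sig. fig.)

ΔE = 7.70

E_n = ℏω₀(n + ½), so ΔE = (5 − 3) ℏω₀ = 2 × 3.85 = 7.700.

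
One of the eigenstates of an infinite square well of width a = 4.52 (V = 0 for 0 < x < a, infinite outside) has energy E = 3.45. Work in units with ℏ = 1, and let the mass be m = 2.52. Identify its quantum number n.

n = 6

For an infinite well E_n = n²π²ℏ²/(2ma²), so n = (a/πℏ)√(2mE).
n = (4.52/π) × √(2 × 2.52 × 3.45) = 5.999 → n = 6.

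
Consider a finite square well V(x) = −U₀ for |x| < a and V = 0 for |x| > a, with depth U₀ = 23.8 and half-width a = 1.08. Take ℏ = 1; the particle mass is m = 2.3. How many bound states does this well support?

Define the well-strength parameter z₀ = (a/ℏ)√(2mU₀) = 1.08 × √(2·2.3·23.8) = 11.30.
A new bound state (alternating even/odd) appears each time z₀ passes a multiple of π/2, so N = ⌊2z₀/π⌋ + 1 = ⌊7.194⌋ + 1 = 8.

N = 8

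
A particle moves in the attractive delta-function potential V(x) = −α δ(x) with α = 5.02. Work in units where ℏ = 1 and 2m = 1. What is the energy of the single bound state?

For x ≠ 0 the bound state is ψ ∝ e^{−κ|x|}; integrating the TISE across the delta gives the cusp condition 2κ = 2mα/ℏ², so κ = 2.510.
Then E = −ℏ²κ²/(2m) = −mα²/(2ℏ²) = -6.300.

E = -6.30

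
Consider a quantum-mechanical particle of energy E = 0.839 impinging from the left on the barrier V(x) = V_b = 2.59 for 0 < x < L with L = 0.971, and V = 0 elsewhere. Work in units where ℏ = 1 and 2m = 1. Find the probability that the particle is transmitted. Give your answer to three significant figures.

E < V_b: inside the barrier ψ ∝ e^{±κx} with κ = √(2m(V_b − E))/ℏ = 1.323.
κL = 1.285, sinh(κL) = 1.669.
The exact tunnelling result is T⁻¹ = 1 + V_b² sinh²(κL) / [4E(V_b − E)] = 4.179, so T = 0.239.

T = 0.239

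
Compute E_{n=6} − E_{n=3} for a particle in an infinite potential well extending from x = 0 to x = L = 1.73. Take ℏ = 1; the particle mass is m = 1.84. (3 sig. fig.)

E_n = n²π²ℏ²/(2mL²), so ΔE = (6² − 3²) π²ℏ²/(2mL²).
ΔE = 27 × π² / (2 × 1.84 × 1.73²) = 24.19.

ΔE = 24.2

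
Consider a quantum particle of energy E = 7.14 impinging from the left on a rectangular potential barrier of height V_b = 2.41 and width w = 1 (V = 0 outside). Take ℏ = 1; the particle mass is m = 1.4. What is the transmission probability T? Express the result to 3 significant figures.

T = 0.990

E > V_b: inside the barrier k₂ = √(2m(E − V_b))/ℏ = 3.639, k₂w = 3.639.
Matching at both interfaces gives T⁻¹ = 1 + V_b² sin²(k₂w) / [4E(E − V_b)] = 1.010, hence T = 0.990.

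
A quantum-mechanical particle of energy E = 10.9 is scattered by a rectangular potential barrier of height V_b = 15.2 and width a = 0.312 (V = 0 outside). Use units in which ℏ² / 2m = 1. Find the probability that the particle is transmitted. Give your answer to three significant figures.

Since E < V_b the interior solution is evanescent with decay constant κ = √(2m(V_b − E))/ℏ = 2.074.
κa = 0.6470, sinh(κa) = 0.6931.
The exact tunnelling result is T⁻¹ = 1 + V_b² sinh²(κa) / [4E(V_b − E)] = 1.592, so T = 0.628.

T = 0.628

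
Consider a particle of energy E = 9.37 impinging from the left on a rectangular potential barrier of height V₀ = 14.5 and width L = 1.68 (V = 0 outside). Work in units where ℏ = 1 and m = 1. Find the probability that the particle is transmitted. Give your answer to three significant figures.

E < V₀: inside the barrier ψ ∝ e^{±κx} with κ = √(2m(V₀ − E))/ℏ = 3.203.
κL = 5.381, sinh(κL) = 108.6.
Matching ψ, ψ′ at both faces gives T = [1 + V₀² sinh²(κL) / (4E(V₀ − E))]⁻¹ = 1/12910 = 0.0000775.

T = 0.0000775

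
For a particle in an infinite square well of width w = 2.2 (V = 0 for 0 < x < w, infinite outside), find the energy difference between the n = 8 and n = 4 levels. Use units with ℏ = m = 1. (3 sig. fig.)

E_n = n²π²ℏ²/(2mw²), so ΔE = (8² − 4²) π²ℏ²/(2mw²).
ΔE = 48 × π² / (2 × 1 × 2.2²) = 48.94.

ΔE = 48.9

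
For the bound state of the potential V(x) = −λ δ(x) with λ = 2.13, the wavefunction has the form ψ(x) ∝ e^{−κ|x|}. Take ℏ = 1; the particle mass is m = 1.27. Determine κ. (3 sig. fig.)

Integrate −(ℏ²/2m)ψ'' − λδ(x)ψ = Eψ from −ε to +ε: the ψ'' term gives ψ'(0⁺) − ψ'(0⁻) and the δ term gives −(2mλ/ℏ²)ψ(0).
With ψ ∝ e^{−κ|x|} this yields −2κ = −2mλ/ℏ², so κ = mλ/ℏ² = 2.705.

κ = 2.71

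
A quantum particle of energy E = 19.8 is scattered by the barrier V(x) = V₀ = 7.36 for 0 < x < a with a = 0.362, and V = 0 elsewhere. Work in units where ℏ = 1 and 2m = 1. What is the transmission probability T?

Above the barrier the interior wavenumber is k₂ = √(2m(E − V₀))/ℏ = 3.527, giving phase k₂a = 1.277.
Matching at both interfaces gives T⁻¹ = 1 + V₀² sin²(k₂a) / [4E(E − V₀)] = 1.050, hence T = 0.952.

T = 0.952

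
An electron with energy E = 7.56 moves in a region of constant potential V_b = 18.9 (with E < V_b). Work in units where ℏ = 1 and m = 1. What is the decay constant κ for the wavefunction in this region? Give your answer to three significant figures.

κ = 4.76

Since E < V_b the TISE in this region is ψ'' = κ²ψ with κ = √(2m(V_b − E))/ℏ.
κ = √(2 × 1 × 11.34) = 4.762.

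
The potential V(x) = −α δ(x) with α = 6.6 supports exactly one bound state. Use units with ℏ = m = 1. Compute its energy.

E = -21.8

The bound state is ψ(x) = √κ e^{−κ|x|}. The derivative jump ψ'(0⁺) − ψ'(0⁻) = −(2mα/ℏ²)ψ(0) fixes κ = mα/ℏ² = 6.600.
Then E = −ℏ²κ²/(2m) = −mα²/(2ℏ²) = -21.78.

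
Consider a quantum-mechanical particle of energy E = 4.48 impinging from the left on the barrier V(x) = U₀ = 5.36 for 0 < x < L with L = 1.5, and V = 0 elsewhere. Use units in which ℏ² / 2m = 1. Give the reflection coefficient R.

Since E < U₀ the interior solution is evanescent with decay constant κ = √(2m(U₀ − E))/ℏ = 0.9381.
κL = 1.407, sinh(κL) = 1.920.
Matching ψ, ψ′ at both faces gives T = [1 + U₀² sinh²(κL) / (4E(U₀ − E))]⁻¹ = 1/7.714 = 0.130.
R = 1 − T = 0.870.

R = 0.870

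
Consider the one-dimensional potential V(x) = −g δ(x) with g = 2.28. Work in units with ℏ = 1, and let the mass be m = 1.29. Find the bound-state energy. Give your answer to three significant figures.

E = -3.35

For x ≠ 0 the bound state is ψ ∝ e^{−κ|x|}; integrating the TISE across the delta gives the cusp condition 2κ = 2mg/ℏ², so κ = 2.941.
Then E = −ℏ²κ²/(2m) = −mg²/(2ℏ²) = -3.353.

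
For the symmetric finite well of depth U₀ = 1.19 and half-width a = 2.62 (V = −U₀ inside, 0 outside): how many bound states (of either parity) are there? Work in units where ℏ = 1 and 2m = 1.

N = 2

Define the well-strength parameter z₀ = (a/ℏ)√(2mU₀) = 2.62 × √(2·0.5·1.19) = 2.858.
A new bound state (alternating even/odd) appears each time z₀ passes a multiple of π/2, so N = ⌊2z₀/π⌋ + 1 = ⌊1.820⌋ + 1 = 2.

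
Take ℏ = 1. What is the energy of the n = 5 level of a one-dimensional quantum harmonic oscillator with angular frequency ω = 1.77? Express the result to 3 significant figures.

E = 9.74

Using E_n = (n + ½)ℏω: E_5 = 5.5 × 1.77 = 9.735.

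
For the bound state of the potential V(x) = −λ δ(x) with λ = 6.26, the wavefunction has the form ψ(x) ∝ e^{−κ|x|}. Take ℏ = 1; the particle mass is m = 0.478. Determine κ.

κ = 2.99

Integrate −(ℏ²/2m)ψ'' − λδ(x)ψ = Eψ from −ε to +ε: the ψ'' term gives ψ'(0⁺) − ψ'(0⁻) and the δ term gives −(2mλ/ℏ²)ψ(0).
With ψ ∝ e^{−κ|x|} this yields −2κ = −2mλ/ℏ², so κ = mλ/ℏ² = 2.992.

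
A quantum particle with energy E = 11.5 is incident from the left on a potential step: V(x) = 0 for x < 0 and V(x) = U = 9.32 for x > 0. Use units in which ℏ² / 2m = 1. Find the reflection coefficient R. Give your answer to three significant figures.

On each side the TISE gives plane waves with k = √(2m(E − V))/ℏ: k₁ = √(2·½·11.5) = 3.391, k₂ = √(2·½·2.18) = 1.476.
Continuity of ψ and ψ′ at the step yields the reflection amplitude r = (k₁ − k₂)/(k₁ + k₂) = 0.3933; thus R = |r|² = 0.1547, T = 0.8453.

R = 0.155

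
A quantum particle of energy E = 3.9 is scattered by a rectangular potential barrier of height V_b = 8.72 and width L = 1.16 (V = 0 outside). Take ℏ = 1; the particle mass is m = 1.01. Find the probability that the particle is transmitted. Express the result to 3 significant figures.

T = 0.00284

E < V_b: inside the barrier ψ ∝ e^{±κx} with κ = √(2m(V_b − E))/ℏ = 3.120.
κL = 3.620, sinh(κL) = 18.65.
Matching ψ, ψ′ at both faces gives T = [1 + V_b² sinh²(κL) / (4E(V_b − E))]⁻¹ = 1/352.6 = 0.00284.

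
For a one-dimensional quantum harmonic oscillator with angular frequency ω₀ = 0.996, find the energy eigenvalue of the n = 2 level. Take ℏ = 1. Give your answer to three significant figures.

Using E_n = (n + ½)ℏω₀: E_2 = 2.5 × 0.996 = 2.490.

E = 2.49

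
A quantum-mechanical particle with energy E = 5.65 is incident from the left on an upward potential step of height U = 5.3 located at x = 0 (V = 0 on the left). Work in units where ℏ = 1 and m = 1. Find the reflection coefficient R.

The wavenumbers are k₁ = √(2mE)/ℏ = 3.362 on the left and k₂ = √(2m(E − U))/ℏ = 0.8367 on the right.
Matching ψ and ψ′ at x = 0 gives r = (k₁ − k₂)/(k₁ + k₂), so R = r² = 0.3617 and T = 1 − R = 0.6383.

R = 0.362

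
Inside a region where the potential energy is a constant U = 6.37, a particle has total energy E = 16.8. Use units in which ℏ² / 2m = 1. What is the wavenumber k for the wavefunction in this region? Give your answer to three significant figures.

k = 3.23

With E > U the solution is oscillatory, ψ ∝ e^{±ikx} with k = √(2m(E − U))/ℏ.
k = √(2 × 0.5 × 10.43) = 3.230.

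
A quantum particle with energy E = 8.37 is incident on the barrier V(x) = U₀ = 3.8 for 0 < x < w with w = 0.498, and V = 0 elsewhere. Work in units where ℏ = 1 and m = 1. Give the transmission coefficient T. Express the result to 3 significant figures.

T = 0.914

Above the barrier the interior wavenumber is k₂ = √(2m(E − U₀))/ℏ = 3.023, giving phase k₂w = 1.506.
Matching at both interfaces gives T⁻¹ = 1 + U₀² sin²(k₂w) / [4E(E − U₀)] = 1.094, hence T = 0.914.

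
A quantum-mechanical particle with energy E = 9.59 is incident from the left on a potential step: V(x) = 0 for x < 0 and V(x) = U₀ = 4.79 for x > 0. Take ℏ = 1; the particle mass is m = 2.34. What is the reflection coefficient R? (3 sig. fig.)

R = 0.0294

The wavenumbers are k₁ = √(2mE)/ℏ = 6.699 on the left and k₂ = √(2m(E − U₀))/ℏ = 4.740 on the right.
Continuity of ψ and ψ′ at the step yields the reflection amplitude r = (k₁ − k₂)/(k₁ + k₂) = 0.1713; thus R = |r|² = 0.02935, T = 0.9706.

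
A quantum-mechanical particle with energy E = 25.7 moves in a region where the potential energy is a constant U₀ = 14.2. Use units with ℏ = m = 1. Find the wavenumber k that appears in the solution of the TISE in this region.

With E > U₀ the solution is oscillatory, ψ ∝ e^{±ikx} with k = √(2m(E − U₀))/ℏ.
k = √(2 × 1 × 11.5) = 4.796.

k = 4.80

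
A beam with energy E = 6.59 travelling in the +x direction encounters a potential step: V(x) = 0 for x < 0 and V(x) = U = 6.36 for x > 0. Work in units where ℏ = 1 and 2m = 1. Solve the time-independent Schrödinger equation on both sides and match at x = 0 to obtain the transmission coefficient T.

T = 0.531

On each side the TISE gives plane waves with k = √(2m(E − V))/ℏ: k₁ = √(2·½·6.59) = 2.567, k₂ = √(2·½·0.23) = 0.4796.
Continuity of ψ and ψ′ at the step yields the reflection amplitude r = (k₁ − k₂)/(k₁ + k₂) = 0.6852; thus R = |r|² = 0.4695, T = 0.5305.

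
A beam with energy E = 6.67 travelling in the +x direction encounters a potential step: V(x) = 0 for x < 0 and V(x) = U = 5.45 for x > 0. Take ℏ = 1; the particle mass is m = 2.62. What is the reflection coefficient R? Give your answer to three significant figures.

R = 0.161

The wavenumbers are k₁ = √(2mE)/ℏ = 5.912 on the left and k₂ = √(2m(E − U))/ℏ = 2.528 on the right.
Continuity of ψ and ψ′ at the step yields the reflection amplitude r = (k₁ − k₂)/(k₁ + k₂) = 0.4009; thus R = |r|² = 0.1607, T = 0.8393.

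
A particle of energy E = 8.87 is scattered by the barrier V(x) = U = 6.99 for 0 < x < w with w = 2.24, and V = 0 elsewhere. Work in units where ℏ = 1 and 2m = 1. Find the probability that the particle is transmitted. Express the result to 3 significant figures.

E > U: inside the barrier k₂ = √(2m(E − U))/ℏ = 1.371, k₂w = 3.071.
T = [1 + U² sin²(k₂w) / (4E(E − U))]⁻¹ = 1/1.004 = 0.996.

T = 0.996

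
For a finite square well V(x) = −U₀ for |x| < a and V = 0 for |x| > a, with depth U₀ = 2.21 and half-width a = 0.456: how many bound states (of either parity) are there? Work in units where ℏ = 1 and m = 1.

N = 1

The dimensionless depth is z₀ = a√(2mU₀)/ℏ = 0.456 × √(4.420) = 0.9587.
The even/odd transcendental equations gain one root per π/2 in z₀, giving N = 1 + ⌊2z₀/π⌋ = 1 + ⌊0.6103⌋ = 1.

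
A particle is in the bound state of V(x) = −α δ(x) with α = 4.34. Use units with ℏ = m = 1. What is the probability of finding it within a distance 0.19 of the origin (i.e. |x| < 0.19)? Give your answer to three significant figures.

The normalised bound state is ψ = √κ e^{−κ|x|} with κ = mα/ℏ² = 4.340.
P(|x| < d) = ∫_{−d}^{d} κ e^{−2κ|x|} dx = 1 − e^{−2κd} = 1 − e^{−1.649} = 0.8078.

P = 0.808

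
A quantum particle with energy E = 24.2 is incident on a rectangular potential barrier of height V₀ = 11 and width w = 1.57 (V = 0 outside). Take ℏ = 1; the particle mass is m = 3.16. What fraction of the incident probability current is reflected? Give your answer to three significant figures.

E > V₀: inside the barrier k₂ = √(2m(E − V₀))/ℏ = 9.134, k₂w = 14.34.
Matching at both interfaces gives T⁻¹ = 1 + V₀² sin²(k₂w) / [4E(E − V₀)] = 1.091, hence T = 0.917.
R = 1 − T = 0.0833.

R = 0.0833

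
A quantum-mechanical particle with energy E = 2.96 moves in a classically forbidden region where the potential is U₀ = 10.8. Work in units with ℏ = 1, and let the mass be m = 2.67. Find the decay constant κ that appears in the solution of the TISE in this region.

κ = 6.47

Since E < U₀ the TISE in this region is ψ'' = κ²ψ with κ = √(2m(U₀ − E))/ℏ.
κ = √(2 × 2.67 × 7.84) = 6.470.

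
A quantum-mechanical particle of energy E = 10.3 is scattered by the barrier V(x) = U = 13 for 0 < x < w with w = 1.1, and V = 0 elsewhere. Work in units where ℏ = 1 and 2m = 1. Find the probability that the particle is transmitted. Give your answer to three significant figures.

Since E < U the interior solution is evanescent with decay constant κ = √(2m(U − E))/ℏ = 1.643.
κw = 1.807, sinh(κw) = 2.966.
Matching ψ, ψ′ at both faces gives T = [1 + U² sinh²(κw) / (4E(U − E))]⁻¹ = 1/14.36 = 0.0696.

T = 0.0696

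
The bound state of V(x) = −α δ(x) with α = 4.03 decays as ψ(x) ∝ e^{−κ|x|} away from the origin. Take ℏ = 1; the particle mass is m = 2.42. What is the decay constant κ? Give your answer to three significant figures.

κ = 9.75

Integrate −(ℏ²/2m)ψ'' − αδ(x)ψ = Eψ from −ε to +ε: the ψ'' term gives ψ'(0⁺) − ψ'(0⁻) and the δ term gives −(2mα/ℏ²)ψ(0).
With ψ ∝ e^{−κ|x|} this yields −2κ = −2mα/ℏ², so κ = mα/ℏ² = 9.753.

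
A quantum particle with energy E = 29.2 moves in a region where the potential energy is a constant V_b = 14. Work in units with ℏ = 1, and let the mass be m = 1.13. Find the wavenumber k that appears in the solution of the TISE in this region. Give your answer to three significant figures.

With E > V_b the solution is oscillatory, ψ ∝ e^{±ikx} with k = √(2m(E − V_b))/ℏ.
k = √(2 × 1.13 × 15.2) = 5.861.

k = 5.86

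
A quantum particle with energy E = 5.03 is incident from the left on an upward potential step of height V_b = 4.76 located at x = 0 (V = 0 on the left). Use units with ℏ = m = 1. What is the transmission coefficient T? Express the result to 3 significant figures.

On each side the TISE gives plane waves with k = √(2m(E − V))/ℏ: k₁ = √(2·1·5.03) = 3.172, k₂ = √(2·1·0.27) = 0.7348.
Continuity of ψ and ψ′ at the step yields the reflection amplitude r = (k₁ − k₂)/(k₁ + k₂) = 0.6238; thus R = |r|² = 0.3891, T = 0.6109.

T = 0.611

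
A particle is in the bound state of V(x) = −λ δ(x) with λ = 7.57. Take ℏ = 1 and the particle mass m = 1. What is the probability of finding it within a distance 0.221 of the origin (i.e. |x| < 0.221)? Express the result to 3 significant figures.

The normalised bound state is ψ = √κ e^{−κ|x|} with κ = mλ/ℏ² = 7.570.
P(|x| < d) = ∫_{−d}^{d} κ e^{−2κ|x|} dx = 1 − e^{−2κd} = 1 − e^{−3.346} = 0.9648.

P = 0.965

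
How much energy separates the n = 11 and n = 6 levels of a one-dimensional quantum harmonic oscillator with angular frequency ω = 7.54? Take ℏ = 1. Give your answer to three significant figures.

E_n = ℏω(n + ½), so ΔE = (11 − 6) ℏω = 5 × 7.54 = 37.70.

ΔE = 37.7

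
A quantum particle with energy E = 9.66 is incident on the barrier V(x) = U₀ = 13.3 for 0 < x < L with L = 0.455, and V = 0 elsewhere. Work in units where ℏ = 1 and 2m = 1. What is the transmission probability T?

T = 0.452

Since E < U₀ the interior solution is evanescent with decay constant κ = √(2m(U₀ − E))/ℏ = 1.908.
κL = 0.8681, sinh(κL) = 0.9813.
Matching ψ, ψ′ at both faces gives T = [1 + U₀² sinh²(κL) / (4E(U₀ − E))]⁻¹ = 1/2.211 = 0.452.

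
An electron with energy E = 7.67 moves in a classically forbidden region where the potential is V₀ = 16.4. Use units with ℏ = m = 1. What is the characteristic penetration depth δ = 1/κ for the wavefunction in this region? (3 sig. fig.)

Since E < V₀ the TISE in this region is ψ'' = κ²ψ with κ = √(2m(V₀ − E))/ℏ.
κ = √(2 × 1 × 8.73) = 4.179. The penetration depth is δ = 1/κ = 0.239.

δ = 0.239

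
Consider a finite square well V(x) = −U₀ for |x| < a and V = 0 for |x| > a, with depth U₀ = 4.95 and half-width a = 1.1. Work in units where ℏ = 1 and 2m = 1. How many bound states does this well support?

N = 2

Define the well-strength parameter z₀ = (a/ℏ)√(2mU₀) = 1.1 × √(2·0.5·4.95) = 2.447.
The even/odd transcendental equations gain one root per π/2 in z₀, giving N = 1 + ⌊2z₀/π⌋ = 1 + ⌊1.558⌋ = 2.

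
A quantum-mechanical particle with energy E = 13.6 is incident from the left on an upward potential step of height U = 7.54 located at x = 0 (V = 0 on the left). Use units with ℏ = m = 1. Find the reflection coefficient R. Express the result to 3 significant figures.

R = 0.0398

The wavenumbers are k₁ = √(2mE)/ℏ = 5.215 on the left and k₂ = √(2m(E − U))/ℏ = 3.481 on the right.
Matching ψ and ψ′ at x = 0 gives r = (k₁ − k₂)/(k₁ + k₂), so R = r² = 0.03975 and T = 1 − R = 0.9602.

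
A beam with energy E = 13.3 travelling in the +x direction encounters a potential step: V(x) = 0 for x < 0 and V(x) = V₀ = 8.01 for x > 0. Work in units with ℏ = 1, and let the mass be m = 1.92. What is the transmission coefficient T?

T = 0.949

On each side the TISE gives plane waves with k = √(2m(E − V))/ℏ: k₁ = √(2·1.92·13.3) = 7.146, k₂ = √(2·1.92·5.29) = 4.507.
Matching ψ and ψ′ at x = 0 gives r = (k₁ − k₂)/(k₁ + k₂), so R = r² = 0.05130 and T = 1 − R = 0.9487.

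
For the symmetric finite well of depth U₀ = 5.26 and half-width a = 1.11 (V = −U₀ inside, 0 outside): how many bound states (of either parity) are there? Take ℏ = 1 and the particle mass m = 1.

The dimensionless depth is z₀ = a√(2mU₀)/ℏ = 1.11 × √(10.52) = 3.600.
The even/odd transcendental equations gain one root per π/2 in z₀, giving N = 1 + ⌊2z₀/π⌋ = 1 + ⌊2.292⌋ = 3.

N = 3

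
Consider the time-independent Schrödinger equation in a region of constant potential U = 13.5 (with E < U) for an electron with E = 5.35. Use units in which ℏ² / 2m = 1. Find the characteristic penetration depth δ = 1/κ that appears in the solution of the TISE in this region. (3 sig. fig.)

Since E < U the TISE in this region is ψ'' = κ²ψ with κ = √(2m(U − E))/ℏ.
κ = √(2 × 0.5 × 8.15) = 2.855. The penetration depth is δ = 1/κ = 0.350.

δ = 0.350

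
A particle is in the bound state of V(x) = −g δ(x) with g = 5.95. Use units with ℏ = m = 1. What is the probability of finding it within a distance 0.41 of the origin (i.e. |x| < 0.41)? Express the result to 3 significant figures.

The normalised bound state is ψ = √κ e^{−κ|x|} with κ = mg/ℏ² = 5.950.
P(|x| < d) = ∫_{−d}^{d} κ e^{−2κ|x|} dx = 1 − e^{−2κd} = 1 − e^{−4.879} = 0.9924.

P = 0.992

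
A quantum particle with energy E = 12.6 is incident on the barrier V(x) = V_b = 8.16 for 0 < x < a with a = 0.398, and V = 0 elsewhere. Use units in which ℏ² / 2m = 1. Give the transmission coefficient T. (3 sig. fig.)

T = 0.859

E > V_b: inside the barrier k₂ = √(2m(E − V_b))/ℏ = 2.107, k₂a = 0.8386.
T = [1 + V_b² sin²(k₂a) / (4E(E − V_b))]⁻¹ = 1/1.165 = 0.859.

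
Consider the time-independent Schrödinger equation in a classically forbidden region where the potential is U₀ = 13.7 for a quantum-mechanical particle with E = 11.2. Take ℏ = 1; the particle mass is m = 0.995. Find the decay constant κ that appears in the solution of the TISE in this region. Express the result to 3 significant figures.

Since E < U₀ the TISE in this region is ψ'' = κ²ψ with κ = √(2m(U₀ − E))/ℏ.
κ = √(2 × 0.995 × 2.5) = 2.230.

κ = 2.23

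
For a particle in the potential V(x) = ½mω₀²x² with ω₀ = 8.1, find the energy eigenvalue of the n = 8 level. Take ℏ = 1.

E = 68.9

Using E_n = (n + ½)ℏω₀: E_8 = 8.5 × 8.1 = 68.85.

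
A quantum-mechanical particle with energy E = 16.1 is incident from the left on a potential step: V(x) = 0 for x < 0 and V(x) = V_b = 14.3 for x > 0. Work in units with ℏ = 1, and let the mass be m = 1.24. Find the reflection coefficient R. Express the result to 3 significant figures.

On each side the TISE gives plane waves with k = √(2m(E − V))/ℏ: k₁ = √(2·1.24·16.1) = 6.319, k₂ = √(2·1.24·1.8) = 2.113.
Continuity of ψ and ψ′ at the step yields the reflection amplitude r = (k₁ − k₂)/(k₁ + k₂) = 0.4988; thus R = |r|² = 0.2488, T = 0.7512.

R = 0.249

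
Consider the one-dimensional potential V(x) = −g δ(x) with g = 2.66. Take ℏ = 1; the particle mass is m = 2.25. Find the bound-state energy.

E = -7.96

The bound state is ψ(x) = √κ e^{−κ|x|}. The derivative jump ψ'(0⁺) − ψ'(0⁻) = −(2mg/ℏ²)ψ(0) fixes κ = mg/ℏ² = 5.985.
Then E = −ℏ²κ²/(2m) = −mg²/(2ℏ²) = -7.960.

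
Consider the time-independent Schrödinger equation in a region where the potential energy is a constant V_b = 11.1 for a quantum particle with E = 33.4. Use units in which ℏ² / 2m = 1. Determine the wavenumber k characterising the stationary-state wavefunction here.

k = 4.72

With E > V_b the solution is oscillatory, ψ ∝ e^{±ikx} with k = √(2m(E − V_b))/ℏ.
k = √(2 × 0.5 × 22.3) = 4.722.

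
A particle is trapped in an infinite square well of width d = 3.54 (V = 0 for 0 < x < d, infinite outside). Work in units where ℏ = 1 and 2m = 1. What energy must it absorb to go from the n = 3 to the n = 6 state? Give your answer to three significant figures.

E_n = n²π²ℏ²/(2md²), so ΔE = (6² − 3²) π²ℏ²/(2md²).
ΔE = 27 × π² / (2 × 0.5 × 3.54²) = 21.26.

ΔE = 21.3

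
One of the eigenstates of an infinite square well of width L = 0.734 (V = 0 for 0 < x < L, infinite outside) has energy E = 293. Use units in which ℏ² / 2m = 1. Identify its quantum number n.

For an infinite well E_n = n²π²ℏ²/(2mL²), so n = (L/πℏ)√(2mE).
n = (0.734/π) × √(2 × 0.5 × 293) = 3.999 → n = 4.

n = 4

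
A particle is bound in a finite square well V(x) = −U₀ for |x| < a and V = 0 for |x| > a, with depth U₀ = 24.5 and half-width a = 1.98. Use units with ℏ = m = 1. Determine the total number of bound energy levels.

N = 9

Define the well-strength parameter z₀ = (a/ℏ)√(2mU₀) = 1.98 × √(2·1·24.5) = 13.86.
The even/odd transcendental equations gain one root per π/2 in z₀, giving N = 1 + ⌊2z₀/π⌋ = 1 + ⌊8.824⌋ = 9.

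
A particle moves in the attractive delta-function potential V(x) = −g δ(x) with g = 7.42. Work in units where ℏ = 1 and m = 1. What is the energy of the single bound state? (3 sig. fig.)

The bound state is ψ(x) = √κ e^{−κ|x|}. The derivative jump ψ'(0⁺) − ψ'(0⁻) = −(2mg/ℏ²)ψ(0) fixes κ = mg/ℏ² = 7.420.
Then E = −ℏ²κ²/(2m) = −mg²/(2ℏ²) = -27.53.

E = -27.5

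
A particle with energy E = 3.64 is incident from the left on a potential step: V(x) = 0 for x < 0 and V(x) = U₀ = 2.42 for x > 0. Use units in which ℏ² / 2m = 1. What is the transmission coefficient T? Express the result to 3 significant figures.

T = 0.929

The wavenumbers are k₁ = √(2mE)/ℏ = 1.908 on the left and k₂ = √(2m(E − U₀))/ℏ = 1.105 on the right.
Matching ψ and ψ′ at x = 0 gives r = (k₁ − k₂)/(k₁ + k₂), so R = r² = 0.07112 and T = 1 − R = 0.9289.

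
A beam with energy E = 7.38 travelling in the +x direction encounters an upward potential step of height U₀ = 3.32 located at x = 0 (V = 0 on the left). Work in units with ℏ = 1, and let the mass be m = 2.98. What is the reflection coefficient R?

R = 0.0220

On each side the TISE gives plane waves with k = √(2m(E − V))/ℏ: k₁ = √(2·2.98·7.38) = 6.632, k₂ = √(2·2.98·4.06) = 4.919.
Matching ψ and ψ′ at x = 0 gives r = (k₁ − k₂)/(k₁ + k₂), so R = r² = 0.02199 and T = 1 − R = 0.9780.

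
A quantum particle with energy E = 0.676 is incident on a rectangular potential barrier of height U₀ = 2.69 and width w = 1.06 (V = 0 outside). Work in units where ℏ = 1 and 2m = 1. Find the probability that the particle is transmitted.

E < U₀: inside the barrier ψ ∝ e^{±κx} with κ = √(2m(U₀ − E))/ℏ = 1.419.
κw = 1.504, sinh(κw) = 2.139.
Matching ψ, ψ′ at both faces gives T = [1 + U₀² sinh²(κw) / (4E(U₀ − E))]⁻¹ = 1/7.082 = 0.141.

T = 0.141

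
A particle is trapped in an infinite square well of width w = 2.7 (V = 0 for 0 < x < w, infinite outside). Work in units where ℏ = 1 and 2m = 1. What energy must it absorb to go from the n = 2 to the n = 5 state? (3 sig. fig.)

E_n = n²π²ℏ²/(2mw²), so ΔE = (5² − 2²) π²ℏ²/(2mw²).
ΔE = 21 × π² / (2 × 0.5 × 2.7²) = 28.43.

ΔE = 28.4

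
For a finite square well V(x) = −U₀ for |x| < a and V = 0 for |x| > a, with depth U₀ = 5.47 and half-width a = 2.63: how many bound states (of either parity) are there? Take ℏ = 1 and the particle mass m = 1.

Define the well-strength parameter z₀ = (a/ℏ)√(2mU₀) = 2.63 × √(2·1·5.47) = 8.699.
The even/odd transcendental equations gain one root per π/2 in z₀, giving N = 1 + ⌊2z₀/π⌋ = 1 + ⌊5.538⌋ = 6.

N = 6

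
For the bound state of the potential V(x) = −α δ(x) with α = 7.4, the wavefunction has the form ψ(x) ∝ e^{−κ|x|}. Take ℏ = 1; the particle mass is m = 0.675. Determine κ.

Integrating the TISE across x = 0 gives the cusp condition ψ'(0⁺) − ψ'(0⁻) = −(2mα/ℏ²)ψ(0).
With ψ ∝ e^{−κ|x|} this yields −2κ = −2mα/ℏ², so κ = mα/ℏ² = 4.995.

κ = 5.00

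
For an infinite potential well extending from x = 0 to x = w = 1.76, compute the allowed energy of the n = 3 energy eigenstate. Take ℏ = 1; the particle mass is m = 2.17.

The infinite-well eigenfunctions ψ_n = √(2/w) sin(nπx/w) vanish at both walls, giving E_n = n²π²ℏ²/(2mw²).
E_3 = 3² × π² / (2 × 2.17 × 1.76²) = 6.607.

E = 6.61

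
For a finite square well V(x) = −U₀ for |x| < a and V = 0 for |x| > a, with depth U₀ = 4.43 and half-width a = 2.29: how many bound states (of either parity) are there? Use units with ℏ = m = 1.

N = 5

The dimensionless depth is z₀ = a√(2mU₀)/ℏ = 2.29 × √(8.860) = 6.816.
The even/odd transcendental equations gain one root per π/2 in z₀, giving N = 1 + ⌊2z₀/π⌋ = 1 + ⌊4.339⌋ = 5.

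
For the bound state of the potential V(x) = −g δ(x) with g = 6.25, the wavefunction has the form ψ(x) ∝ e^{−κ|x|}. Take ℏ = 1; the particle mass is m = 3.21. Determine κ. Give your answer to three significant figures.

Integrating the TISE across x = 0 gives the cusp condition ψ'(0⁺) − ψ'(0⁻) = −(2mg/ℏ²)ψ(0).
With ψ ∝ e^{−κ|x|} this yields −2κ = −2mg/ℏ², so κ = mg/ℏ² = 20.06.

κ = 20.1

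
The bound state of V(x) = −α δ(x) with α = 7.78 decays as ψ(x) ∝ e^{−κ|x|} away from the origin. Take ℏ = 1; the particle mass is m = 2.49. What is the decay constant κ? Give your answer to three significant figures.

Integrating the TISE across x = 0 gives the cusp condition ψ'(0⁺) − ψ'(0⁻) = −(2mα/ℏ²)ψ(0).
With ψ ∝ e^{−κ|x|} this yields −2κ = −2mα/ℏ², so κ = mα/ℏ² = 19.37.

κ = 19.4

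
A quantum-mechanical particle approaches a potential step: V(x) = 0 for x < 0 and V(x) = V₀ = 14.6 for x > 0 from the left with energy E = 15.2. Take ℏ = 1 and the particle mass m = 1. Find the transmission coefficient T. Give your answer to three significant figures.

T = 0.553

The wavenumbers are k₁ = √(2mE)/ℏ = 5.514 on the left and k₂ = √(2m(E − V₀))/ℏ = 1.095 on the right.
Continuity of ψ and ψ′ at the step yields the reflection amplitude r = (k₁ − k₂)/(k₁ + k₂) = 0.6685; thus R = |r|² = 0.4469, T = 0.5531.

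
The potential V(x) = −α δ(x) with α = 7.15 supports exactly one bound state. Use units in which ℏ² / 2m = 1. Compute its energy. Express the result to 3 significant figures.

For x ≠ 0 the bound state is ψ ∝ e^{−κ|x|}; integrating the TISE across the delta gives the cusp condition 2κ = 2mα/ℏ², so κ = 3.575.
Then E = −ℏ²κ²/(2m) = −mα²/(2ℏ²) = -12.78.

E = -12.8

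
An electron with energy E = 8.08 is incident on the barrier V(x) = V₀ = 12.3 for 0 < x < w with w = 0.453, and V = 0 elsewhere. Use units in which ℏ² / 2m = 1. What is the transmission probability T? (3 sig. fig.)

Since E < V₀ the interior solution is evanescent with decay constant κ = √(2m(V₀ − E))/ℏ = 2.054.
κw = 0.9306, sinh(κw) = 1.071.
Matching ψ, ψ′ at both faces gives T = [1 + V₀² sinh²(κw) / (4E(V₀ − E))]⁻¹ = 1/2.272 = 0.440.

T = 0.440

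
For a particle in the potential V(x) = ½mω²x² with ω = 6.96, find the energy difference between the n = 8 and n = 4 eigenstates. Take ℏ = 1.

ΔE = 27.8

E_n = ℏω(n + ½), so ΔE = (8 − 4) ℏω = 4 × 6.96 = 27.84.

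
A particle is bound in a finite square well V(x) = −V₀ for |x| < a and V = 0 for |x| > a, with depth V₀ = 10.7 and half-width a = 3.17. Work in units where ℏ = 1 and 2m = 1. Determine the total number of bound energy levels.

N = 7

The dimensionless depth is z₀ = a√(2mV₀)/ℏ = 3.17 × √(10.70) = 10.37.
The even/odd transcendental equations gain one root per π/2 in z₀, giving N = 1 + ⌊2z₀/π⌋ = 1 + ⌊6.601⌋ = 7.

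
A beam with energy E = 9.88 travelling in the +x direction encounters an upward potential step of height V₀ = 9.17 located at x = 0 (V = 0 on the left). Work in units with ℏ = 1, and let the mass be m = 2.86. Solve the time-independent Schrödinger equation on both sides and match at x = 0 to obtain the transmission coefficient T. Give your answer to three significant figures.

T = 0.667

The wavenumbers are k₁ = √(2mE)/ℏ = 7.518 on the left and k₂ = √(2m(E − V₀))/ℏ = 2.015 on the right.
Continuity of ψ and ψ′ at the step yields the reflection amplitude r = (k₁ − k₂)/(k₁ + k₂) = 0.5772; thus R = |r|² = 0.3332, T = 0.6668.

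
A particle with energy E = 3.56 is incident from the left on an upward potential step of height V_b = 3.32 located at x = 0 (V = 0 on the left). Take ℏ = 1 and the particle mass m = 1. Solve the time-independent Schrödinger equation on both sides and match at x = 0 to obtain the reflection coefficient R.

R = 0.345

The wavenumbers are k₁ = √(2mE)/ℏ = 2.668 on the left and k₂ = √(2m(E − V_b))/ℏ = 0.6928 on the right.
Matching ψ and ψ′ at x = 0 gives r = (k₁ − k₂)/(k₁ + k₂), so R = r² = 0.3454 and T = 1 − R = 0.6546.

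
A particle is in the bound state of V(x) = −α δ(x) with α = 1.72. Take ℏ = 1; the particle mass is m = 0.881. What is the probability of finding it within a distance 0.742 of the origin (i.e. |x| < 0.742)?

The normalised bound state is ψ = √κ e^{−κ|x|} with κ = mα/ℏ² = 1.515.
P(|x| < d) = ∫_{−d}^{d} κ e^{−2κ|x|} dx = 1 − e^{−2κd} = 1 − e^{−2.249} = 0.8945.

P = 0.894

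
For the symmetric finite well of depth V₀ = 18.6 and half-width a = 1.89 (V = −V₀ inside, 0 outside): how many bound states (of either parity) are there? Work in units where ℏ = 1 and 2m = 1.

N = 6

The dimensionless depth is z₀ = a√(2mV₀)/ℏ = 1.89 × √(18.60) = 8.151.
A new bound state (alternating even/odd) appears each time z₀ passes a multiple of π/2, so N = ⌊2z₀/π⌋ + 1 = ⌊5.189⌋ + 1 = 6.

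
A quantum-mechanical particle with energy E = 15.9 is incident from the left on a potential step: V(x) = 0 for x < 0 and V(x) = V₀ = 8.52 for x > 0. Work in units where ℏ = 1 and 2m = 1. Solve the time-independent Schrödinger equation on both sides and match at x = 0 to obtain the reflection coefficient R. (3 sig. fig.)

R = 0.0359

The wavenumbers are k₁ = √(2mE)/ℏ = 3.987 on the left and k₂ = √(2m(E − V₀))/ℏ = 2.717 on the right.
Continuity of ψ and ψ′ at the step yields the reflection amplitude r = (k₁ − k₂)/(k₁ + k₂) = 0.1896; thus R = |r|² = 0.03594, T = 0.9641.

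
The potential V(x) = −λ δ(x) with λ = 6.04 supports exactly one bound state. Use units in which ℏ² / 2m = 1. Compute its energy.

For x ≠ 0 the bound state is ψ ∝ e^{−κ|x|}; integrating the TISE across the delta gives the cusp condition 2κ = 2mλ/ℏ², so κ = 3.020.
Then E = −ℏ²κ²/(2m) = −mλ²/(2ℏ²) = -9.120.

E = -9.12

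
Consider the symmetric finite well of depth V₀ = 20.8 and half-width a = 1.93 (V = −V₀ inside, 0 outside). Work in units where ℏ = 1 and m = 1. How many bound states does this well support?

Define the well-strength parameter z₀ = (a/ℏ)√(2mV₀) = 1.93 × √(2·1·20.8) = 12.45.
A new bound state (alternating even/odd) appears each time z₀ passes a multiple of π/2, so N = ⌊2z₀/π⌋ + 1 = ⌊7.925⌋ + 1 = 8.

N = 8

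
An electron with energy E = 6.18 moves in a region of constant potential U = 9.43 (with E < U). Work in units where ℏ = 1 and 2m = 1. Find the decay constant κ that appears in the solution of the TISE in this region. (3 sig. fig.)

κ = 1.80

Since E < U the TISE in this region is ψ'' = κ²ψ with κ = √(2m(U − E))/ℏ.
κ = √(2 × 0.5 × 3.25) = 1.803.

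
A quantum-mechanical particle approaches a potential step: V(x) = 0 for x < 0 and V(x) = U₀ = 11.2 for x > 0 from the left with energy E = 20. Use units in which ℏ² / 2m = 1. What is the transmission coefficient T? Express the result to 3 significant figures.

On each side the TISE gives plane waves with k = √(2m(E − V))/ℏ: k₁ = √(2·½·20) = 4.472, k₂ = √(2·½·8.8) = 2.966.
Continuity of ψ and ψ′ at the step yields the reflection amplitude r = (k₁ − k₂)/(k₁ + k₂) = 0.2024; thus R = |r|² = 0.04097, T = 0.9590.

T = 0.959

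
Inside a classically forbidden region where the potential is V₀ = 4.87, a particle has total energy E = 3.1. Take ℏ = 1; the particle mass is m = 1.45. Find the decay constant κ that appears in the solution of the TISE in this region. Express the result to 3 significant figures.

Since E < V₀ the TISE in this region is ψ'' = κ²ψ with κ = √(2m(V₀ − E))/ℏ.
κ = √(2 × 1.45 × 1.77) = 2.266.

κ = 2.27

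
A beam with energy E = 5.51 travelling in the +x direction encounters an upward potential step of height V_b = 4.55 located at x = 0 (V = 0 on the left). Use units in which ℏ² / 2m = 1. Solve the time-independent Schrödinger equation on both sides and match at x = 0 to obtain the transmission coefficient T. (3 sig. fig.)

The wavenumbers are k₁ = √(2mE)/ℏ = 2.347 on the left and k₂ = √(2m(E − V_b))/ℏ = 0.9798 on the right.
Matching ψ and ψ′ at x = 0 gives r = (k₁ − k₂)/(k₁ + k₂), so R = r² = 0.1689 and T = 1 − R = 0.8311.

T = 0.831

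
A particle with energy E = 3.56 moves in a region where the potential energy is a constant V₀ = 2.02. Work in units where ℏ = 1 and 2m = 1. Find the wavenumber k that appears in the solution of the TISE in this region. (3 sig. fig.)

With E > V₀ the solution is oscillatory, ψ ∝ e^{±ikx} with k = √(2m(E − V₀))/ℏ.
k = √(2 × 0.5 × 1.54) = 1.241.

k = 1.24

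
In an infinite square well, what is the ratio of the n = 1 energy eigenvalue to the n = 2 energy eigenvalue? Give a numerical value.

Since E_n ∝ n², the ratio is (1/2)² = 0.25.

0.25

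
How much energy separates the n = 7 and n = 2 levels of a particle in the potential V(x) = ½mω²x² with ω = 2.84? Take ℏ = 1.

ΔE = 14.2

E_n = ℏω(n + ½), so ΔE = (7 − 2) ℏω = 5 × 2.84 = 14.20.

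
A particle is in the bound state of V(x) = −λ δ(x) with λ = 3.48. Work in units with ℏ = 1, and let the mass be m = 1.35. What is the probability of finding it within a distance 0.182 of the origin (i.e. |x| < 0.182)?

P = 0.819

The normalised bound state is ψ = √κ e^{−κ|x|} with κ = mλ/ℏ² = 4.698.
P(|x| < d) = ∫_{−d}^{d} κ e^{−2κ|x|} dx = 1 − e^{−2κd} = 1 − e^{−1.710} = 0.8191.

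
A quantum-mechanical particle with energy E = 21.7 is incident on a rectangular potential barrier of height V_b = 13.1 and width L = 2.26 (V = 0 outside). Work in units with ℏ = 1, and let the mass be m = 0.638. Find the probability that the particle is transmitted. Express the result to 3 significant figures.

T = 0.833

E > V_b: inside the barrier k₂ = √(2m(E − V_b))/ℏ = 3.313, k₂L = 7.487.
Matching at both interfaces gives T⁻¹ = 1 + V_b² sin²(k₂L) / [4E(E − V_b)] = 1.200, hence T = 0.833.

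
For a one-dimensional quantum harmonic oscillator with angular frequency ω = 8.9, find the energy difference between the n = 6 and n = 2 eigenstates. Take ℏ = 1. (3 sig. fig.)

E_n = ℏω(n + ½), so ΔE = (6 − 2) ℏω = 4 × 8.9 = 35.60.

ΔE = 35.6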